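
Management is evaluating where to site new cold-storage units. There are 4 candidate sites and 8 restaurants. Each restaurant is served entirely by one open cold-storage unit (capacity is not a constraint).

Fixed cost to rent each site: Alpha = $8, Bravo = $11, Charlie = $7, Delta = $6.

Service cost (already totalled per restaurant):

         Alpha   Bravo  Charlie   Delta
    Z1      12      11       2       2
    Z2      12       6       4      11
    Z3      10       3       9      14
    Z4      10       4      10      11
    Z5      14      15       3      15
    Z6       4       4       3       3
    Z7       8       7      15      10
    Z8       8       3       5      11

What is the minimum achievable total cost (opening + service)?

Minimum total cost: 47

For any fixed open set, each restaurant goes to its cheapest open site; total = fixed + service.
{Bravo, Charlie}: Z1→Charlie 2, Z2→Charlie 4, Z3→Bravo 3, Z4→Bravo 4, Z5→Charlie 3, Z6→Charlie 3, Z7→Bravo 7, Z8→Bravo 3. Service 29; fixed 18; total 47.
{Bravo, Charlie, Delta}: Z1→Charlie 2, Z2→Charlie 4, Z3→Bravo 3, Z4→Bravo 4, Z5→Charlie 3, Z6→Charlie 3, Z7→Bravo 7, Z8→Bravo 3. Service 29; fixed 24; total 53.
{Alpha, Bravo, Charlie}: service 29 + fixed 26 = 55
{Alpha, Bravo, Charlie, Delta}: service 29 + fixed 32 = 61
No other subset beats 47.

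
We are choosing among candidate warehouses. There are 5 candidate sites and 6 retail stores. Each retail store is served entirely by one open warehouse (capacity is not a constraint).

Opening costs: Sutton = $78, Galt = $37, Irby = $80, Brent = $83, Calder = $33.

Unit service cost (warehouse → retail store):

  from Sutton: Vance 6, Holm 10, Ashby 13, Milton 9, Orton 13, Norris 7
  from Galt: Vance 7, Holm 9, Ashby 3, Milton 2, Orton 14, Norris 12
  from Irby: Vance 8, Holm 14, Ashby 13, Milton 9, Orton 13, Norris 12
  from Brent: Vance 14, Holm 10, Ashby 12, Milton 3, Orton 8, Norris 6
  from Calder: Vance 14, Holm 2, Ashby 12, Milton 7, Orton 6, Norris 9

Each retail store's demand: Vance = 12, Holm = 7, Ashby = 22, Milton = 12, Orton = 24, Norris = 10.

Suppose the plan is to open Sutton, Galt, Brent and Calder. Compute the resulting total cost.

Each retail store is assigned to its cheapest site among the open ones.
{Sutton, Galt, Brent, Calder}: Vance→Sutton 6·12=72, Holm→Calder 2·7=14, Ashby→Galt 3·22=66, Milton→Galt 2·12=24, Orton→Calder 6·24=144, Norris→Brent 6·10=60. Service 380; fixed 231; total 611.

Total cost: 611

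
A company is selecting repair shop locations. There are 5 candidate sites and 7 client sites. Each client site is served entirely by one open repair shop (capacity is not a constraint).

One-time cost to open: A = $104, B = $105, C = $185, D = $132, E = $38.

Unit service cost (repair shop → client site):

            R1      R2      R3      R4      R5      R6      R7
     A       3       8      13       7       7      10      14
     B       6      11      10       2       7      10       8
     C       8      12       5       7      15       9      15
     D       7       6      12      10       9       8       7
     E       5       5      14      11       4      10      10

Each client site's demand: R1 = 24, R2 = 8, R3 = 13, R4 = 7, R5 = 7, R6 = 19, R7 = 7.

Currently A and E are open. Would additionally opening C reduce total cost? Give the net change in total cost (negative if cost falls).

No — net change +62 (cost rises by 62).

Current service cost with {A, E}: 618.
Adding C: each client site re-picks its cheapest; new service cost 495, saving 123.
Extra fixed cost: 185. Net change = 185 − 123 = 62.
(Totals: 760 → 822.)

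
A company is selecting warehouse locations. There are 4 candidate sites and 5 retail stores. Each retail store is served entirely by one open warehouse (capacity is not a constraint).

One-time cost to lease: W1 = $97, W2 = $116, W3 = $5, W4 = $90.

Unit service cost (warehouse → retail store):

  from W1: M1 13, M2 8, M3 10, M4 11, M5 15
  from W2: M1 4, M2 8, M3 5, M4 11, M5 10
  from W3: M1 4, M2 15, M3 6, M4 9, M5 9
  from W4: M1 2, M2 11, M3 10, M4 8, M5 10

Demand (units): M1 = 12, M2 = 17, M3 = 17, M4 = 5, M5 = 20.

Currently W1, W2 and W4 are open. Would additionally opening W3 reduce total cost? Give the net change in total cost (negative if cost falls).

Yes — net change −15 (cost falls by 15).

Current service cost with {W1, W2, W4}: 485.
Adding W3: each retail store re-picks its cheapest; new service cost 465, saving 20.
Extra fixed cost: 5. Net change = 5 − 20 = -15.
(Totals: 788 → 773.)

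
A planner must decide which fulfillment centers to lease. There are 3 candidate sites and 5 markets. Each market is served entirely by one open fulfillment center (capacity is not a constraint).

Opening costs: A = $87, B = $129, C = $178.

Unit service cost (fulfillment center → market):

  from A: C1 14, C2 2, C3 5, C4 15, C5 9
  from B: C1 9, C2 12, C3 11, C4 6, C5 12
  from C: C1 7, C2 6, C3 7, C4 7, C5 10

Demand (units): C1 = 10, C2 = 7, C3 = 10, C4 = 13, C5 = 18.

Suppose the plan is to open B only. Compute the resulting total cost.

Each market is assigned to its cheapest site among the open ones.
{B}: C1→B 9·10=90, C2→B 12·7=84, C3→B 11·10=110, C4→B 6·13=78, C5→B 12·18=216. Service 578; fixed 129; total 707.

Total cost: 707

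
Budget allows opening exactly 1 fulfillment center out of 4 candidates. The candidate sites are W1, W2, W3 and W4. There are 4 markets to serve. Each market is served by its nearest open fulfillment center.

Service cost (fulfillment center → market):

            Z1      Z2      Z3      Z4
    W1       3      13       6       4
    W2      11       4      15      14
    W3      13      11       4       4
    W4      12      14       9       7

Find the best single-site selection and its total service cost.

With exactly 1 open, each market uses its cheapest among the chosen.
{W1}: Z1→W1 3, Z2→W1 13, Z3→W1 6, Z4→W1 4. Service cost 26.
{W3}: service cost 32
{W4}: service cost 42
Among all 4 size-1 choices, {W1} is lowest.

Choose W1 only; total service cost 26.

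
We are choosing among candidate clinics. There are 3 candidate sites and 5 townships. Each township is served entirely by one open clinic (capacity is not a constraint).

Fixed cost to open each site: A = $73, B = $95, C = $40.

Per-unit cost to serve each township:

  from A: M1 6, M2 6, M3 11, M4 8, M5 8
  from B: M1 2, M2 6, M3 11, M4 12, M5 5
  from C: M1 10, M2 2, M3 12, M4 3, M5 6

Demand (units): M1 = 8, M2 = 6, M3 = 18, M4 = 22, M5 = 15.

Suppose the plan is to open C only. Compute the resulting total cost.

Each township is assigned to its cheapest site among the open ones.
{C}: M1→C 10·8=80, M2→C 2·6=12, M3→C 12·18=216, M4→C 3·22=66, M5→C 6·15=90. Service 464; fixed 40; total 504.

Total cost: 504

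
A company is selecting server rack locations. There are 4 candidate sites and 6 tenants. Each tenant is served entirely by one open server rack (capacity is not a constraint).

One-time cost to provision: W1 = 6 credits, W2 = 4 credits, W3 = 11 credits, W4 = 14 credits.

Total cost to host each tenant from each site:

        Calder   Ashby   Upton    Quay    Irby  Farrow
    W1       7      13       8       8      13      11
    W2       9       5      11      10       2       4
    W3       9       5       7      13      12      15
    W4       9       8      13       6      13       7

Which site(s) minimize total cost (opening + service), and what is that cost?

For any fixed open set, each tenant goes to its cheapest open site; total = fixed + service.
{W1, W2}: Calder→W1 7, Ashby→W2 5, Upton→W1 8, Quay→W1 8, Irby→W2 2, Farrow→W2 4. Service 34; fixed 10; total 44.
{W2}: service 41 + fixed 4 = 45
{W2, W3}: Calder→W2 9, Ashby→W2 5, Upton→W3 7, Quay→W2 10, Irby→W2 2, Farrow→W2 4. Service 37; fixed 15; total 52.
{W1, W2, W3, W4}: service 31 + fixed 35 = 66
No other subset beats 44.

Open W1 and W2; minimum total cost 44.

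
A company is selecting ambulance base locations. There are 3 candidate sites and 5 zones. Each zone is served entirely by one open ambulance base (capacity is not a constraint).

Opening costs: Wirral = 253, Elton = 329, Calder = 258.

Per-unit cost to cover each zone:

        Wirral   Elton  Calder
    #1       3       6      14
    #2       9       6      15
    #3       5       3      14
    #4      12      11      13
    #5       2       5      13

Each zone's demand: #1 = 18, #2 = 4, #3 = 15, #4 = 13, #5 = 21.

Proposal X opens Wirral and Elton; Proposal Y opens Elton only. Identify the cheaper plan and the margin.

Proposal X: {Wirral, Elton}: #1→Wirral 3·18=54, #2→Elton 6·4=24, #3→Elton 3·15=45, #4→Elton 11·13=143, #5→Wirral 2·21=42. Service 308; fixed 582; total 890.
Proposal Y: {Elton}: #1→Elton 6·18=108, #2→Elton 6·4=24, #3→Elton 3·15=45, #4→Elton 11·13=143, #5→Elton 5·21=105. Service 425; fixed 329; total 754.
Difference: |890 − 754| = 136.

Proposal Y is cheaper by 136.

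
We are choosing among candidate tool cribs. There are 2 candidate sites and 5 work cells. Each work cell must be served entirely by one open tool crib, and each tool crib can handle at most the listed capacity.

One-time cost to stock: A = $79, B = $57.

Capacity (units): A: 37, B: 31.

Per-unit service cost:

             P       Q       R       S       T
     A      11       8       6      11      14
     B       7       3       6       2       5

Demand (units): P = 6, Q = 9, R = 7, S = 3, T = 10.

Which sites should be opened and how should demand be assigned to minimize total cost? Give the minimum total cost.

Minimum total cost: 303

Open {A, B}: P→B 7·6=42, Q→B 3·9=27, R→A 6·7=42, S→B 2·3=6, T→B 5·10=50.
Loads: A carries 7/37, B carries 28/31. Service 167; fixed 136; total 303.
Next best feasible plan costs 327.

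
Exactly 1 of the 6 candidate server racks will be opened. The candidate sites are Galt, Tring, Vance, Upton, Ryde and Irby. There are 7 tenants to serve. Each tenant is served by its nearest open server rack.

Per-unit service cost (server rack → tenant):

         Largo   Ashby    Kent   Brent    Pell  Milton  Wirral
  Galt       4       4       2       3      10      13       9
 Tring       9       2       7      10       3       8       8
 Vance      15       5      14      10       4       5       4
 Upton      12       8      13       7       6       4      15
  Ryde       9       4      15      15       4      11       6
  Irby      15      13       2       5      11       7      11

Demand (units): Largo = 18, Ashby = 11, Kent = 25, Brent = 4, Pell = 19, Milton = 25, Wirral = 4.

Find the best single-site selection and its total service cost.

With exactly 1 open, each tenant uses its cheapest among the chosen.
{Tring}: Largo→Tring 9·18=162, Ashby→Tring 2·11=22, Kent→Tring 7·25=175, Brent→Tring 10·4=40, Pell→Tring 3·19=57, Milton→Tring 8·25=200, Wirral→Tring 8·4=32. Service cost 688.
{Galt}: service cost 729
{Irby}: service cost 911
Among all 6 size-1 choices, {Tring} is lowest.

Choose Tring only; total service cost 688.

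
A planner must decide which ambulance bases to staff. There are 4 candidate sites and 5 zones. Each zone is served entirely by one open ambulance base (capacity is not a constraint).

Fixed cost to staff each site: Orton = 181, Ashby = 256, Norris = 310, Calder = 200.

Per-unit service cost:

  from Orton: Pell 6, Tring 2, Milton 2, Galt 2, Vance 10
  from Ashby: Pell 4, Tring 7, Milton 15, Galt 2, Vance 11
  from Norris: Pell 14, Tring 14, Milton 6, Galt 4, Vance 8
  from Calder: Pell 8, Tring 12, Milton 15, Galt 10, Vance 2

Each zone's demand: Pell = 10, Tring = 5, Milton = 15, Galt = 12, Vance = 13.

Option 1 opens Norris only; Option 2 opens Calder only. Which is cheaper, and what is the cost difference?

Option 1: {Norris}: Pell→Norris 14·10=140, Tring→Norris 14·5=70, Milton→Norris 6·15=90, Galt→Norris 4·12=48, Vance→Norris 8·13=104. Service 452; fixed 310; total 762.
Option 2: {Calder}: Pell→Calder 8·10=80, Tring→Calder 12·5=60, Milton→Calder 15·15=225, Galt→Calder 10·12=120, Vance→Calder 2·13=26. Service 511; fixed 200; total 711.
Difference: |762 − 711| = 51.

Option 2 is cheaper by 51.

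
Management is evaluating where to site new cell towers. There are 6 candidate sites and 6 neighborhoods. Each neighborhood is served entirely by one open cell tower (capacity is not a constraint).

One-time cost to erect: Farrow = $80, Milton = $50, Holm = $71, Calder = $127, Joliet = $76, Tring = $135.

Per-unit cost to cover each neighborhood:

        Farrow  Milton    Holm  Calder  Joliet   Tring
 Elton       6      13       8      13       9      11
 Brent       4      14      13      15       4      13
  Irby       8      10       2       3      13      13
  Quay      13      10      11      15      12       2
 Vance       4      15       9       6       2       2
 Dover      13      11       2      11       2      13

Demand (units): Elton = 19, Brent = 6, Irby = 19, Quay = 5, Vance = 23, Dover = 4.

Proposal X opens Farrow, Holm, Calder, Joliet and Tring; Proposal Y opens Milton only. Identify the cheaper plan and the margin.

Proposal X: {Farrow, Holm, Calder, Joliet, Tring}: Elton→Farrow 6·19=114, Brent→Farrow 4·6=24, Irby→Holm 2·19=38, Quay→Tring 2·5=10, Vance→Joliet 2·23=46, Dover→Holm 2·4=8. Service 240; fixed 489; total 729.
Proposal Y: {Milton}: Elton→Milton 13·19=247, Brent→Milton 14·6=84, Irby→Milton 10·19=190, Quay→Milton 10·5=50, Vance→Milton 15·23=345, Dover→Milton 11·4=44. Service 960; fixed 50; total 1010.
Difference: |729 − 1010| = 281.

Proposal X is cheaper by 281.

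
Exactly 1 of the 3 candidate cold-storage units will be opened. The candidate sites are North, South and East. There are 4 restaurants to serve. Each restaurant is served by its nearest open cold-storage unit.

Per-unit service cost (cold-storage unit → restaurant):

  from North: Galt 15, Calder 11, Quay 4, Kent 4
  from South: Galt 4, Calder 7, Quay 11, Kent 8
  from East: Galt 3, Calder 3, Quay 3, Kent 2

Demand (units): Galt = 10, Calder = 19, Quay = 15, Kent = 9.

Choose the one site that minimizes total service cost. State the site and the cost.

With exactly 1 open, each restaurant uses its cheapest among the chosen.
{East}: Galt→East 3·10=30, Calder→East 3·19=57, Quay→East 3·15=45, Kent→East 2·9=18. Service cost 150.
{South}: service cost 410
{North}: service cost 455
Among all 3 size-1 choices, {East} is lowest.

Choose East only; total service cost 150.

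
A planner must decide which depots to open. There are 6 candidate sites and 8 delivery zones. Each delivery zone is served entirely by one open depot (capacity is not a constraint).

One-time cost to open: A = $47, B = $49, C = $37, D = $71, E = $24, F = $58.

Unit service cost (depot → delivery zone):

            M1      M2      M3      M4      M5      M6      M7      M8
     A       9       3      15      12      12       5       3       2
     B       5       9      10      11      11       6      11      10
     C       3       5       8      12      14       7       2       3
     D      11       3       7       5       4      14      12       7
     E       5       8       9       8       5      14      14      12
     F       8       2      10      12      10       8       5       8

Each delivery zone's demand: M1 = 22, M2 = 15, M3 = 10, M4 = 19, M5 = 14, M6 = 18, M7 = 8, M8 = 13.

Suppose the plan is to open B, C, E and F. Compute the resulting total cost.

Each delivery zone is assigned to its cheapest site among the open ones.
{B, C, E, F}: M1→C 3·22=66, M2→F 2·15=30, M3→C 8·10=80, M4→E 8·19=152, M5→E 5·14=70, M6→B 6·18=108, M7→C 2·8=16, M8→C 3·13=39. Service 561; fixed 168; total 729.

Total cost: 729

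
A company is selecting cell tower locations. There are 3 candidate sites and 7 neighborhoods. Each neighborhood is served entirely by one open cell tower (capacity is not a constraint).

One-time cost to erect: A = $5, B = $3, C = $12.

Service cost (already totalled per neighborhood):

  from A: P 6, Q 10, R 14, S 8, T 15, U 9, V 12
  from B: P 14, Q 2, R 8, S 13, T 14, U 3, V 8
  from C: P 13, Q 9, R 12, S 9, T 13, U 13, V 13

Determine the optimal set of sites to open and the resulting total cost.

For any fixed open set, each neighborhood goes to its cheapest open site; total = fixed + service.
{A, B}: P→A 6, Q→B 2, R→B 8, S→A 8, T→B 14, U→B 3, V→B 8. Service 49; fixed 8; total 57.
{B}: P→B 14, Q→B 2, R→B 8, S→B 13, T→B 14, U→B 3, V→B 8. Service 62; fixed 3; total 65.
{A, B, C}: P→A 6, Q→B 2, R→B 8, S→A 8, T→C 13, U→B 3, V→B 8. Service 48; fixed 20; total 68.
No other subset beats 57.

Open A and B; minimum total cost 57.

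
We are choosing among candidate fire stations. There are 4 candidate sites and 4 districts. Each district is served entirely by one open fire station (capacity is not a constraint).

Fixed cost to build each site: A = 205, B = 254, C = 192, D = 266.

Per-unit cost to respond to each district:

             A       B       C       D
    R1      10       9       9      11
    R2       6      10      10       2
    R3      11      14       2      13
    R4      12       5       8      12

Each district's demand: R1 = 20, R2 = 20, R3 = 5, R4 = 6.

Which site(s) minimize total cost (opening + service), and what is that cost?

For any fixed open set, each district goes to its cheapest open site; total = fixed + service.
{C}: R1→C 9·20=180, R2→C 10·20=200, R3→C 2·5=10, R4→C 8·6=48. Service 438; fixed 192; total 630.
{A}: service 447 + fixed 205 = 652
{D}: R1→D 11·20=220, R2→D 2·20=40, R3→D 13·5=65, R4→D 12·6=72. Service 397; fixed 266; total 663.
{A, B, C, D}: service 260 + fixed 917 = 1177
No other subset beats 630.

Open C only; minimum total cost 630.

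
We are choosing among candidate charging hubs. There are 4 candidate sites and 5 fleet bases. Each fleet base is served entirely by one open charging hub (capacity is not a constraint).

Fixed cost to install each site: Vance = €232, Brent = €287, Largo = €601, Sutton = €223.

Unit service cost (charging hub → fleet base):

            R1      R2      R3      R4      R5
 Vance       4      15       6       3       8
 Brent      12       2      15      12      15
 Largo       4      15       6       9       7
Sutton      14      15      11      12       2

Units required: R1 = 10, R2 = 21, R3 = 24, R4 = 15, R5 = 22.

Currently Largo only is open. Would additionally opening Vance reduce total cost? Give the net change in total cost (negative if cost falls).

No — net change +142 (cost rises by 142).

Current service cost with {Largo}: 788.
Adding Vance: each fleet base re-picks its cheapest; new service cost 698, saving 90.
Extra fixed cost: 232. Net change = 232 − 90 = 142.
(Totals: 1389 → 1531.)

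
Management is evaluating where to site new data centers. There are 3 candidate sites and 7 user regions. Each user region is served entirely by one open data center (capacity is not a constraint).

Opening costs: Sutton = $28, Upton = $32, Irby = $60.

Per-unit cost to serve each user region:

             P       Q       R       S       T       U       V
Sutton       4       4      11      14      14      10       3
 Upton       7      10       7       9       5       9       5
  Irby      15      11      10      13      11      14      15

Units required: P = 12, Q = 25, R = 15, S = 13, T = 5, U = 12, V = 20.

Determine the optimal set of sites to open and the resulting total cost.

Open Sutton and Upton; minimum total cost 623.

For any fixed open set, each user region goes to its cheapest open site; total = fixed + service.
{Sutton, Upton}: P→Sutton 4·12=48, Q→Sutton 4·25=100, R→Upton 7·15=105, S→Upton 9·13=117, T→Upton 5·5=25, U→Upton 9·12=108, V→Sutton 3·20=60. Service 563; fixed 60; total 623.
{Sutton, Upton, Irby}: service 563 + fixed 120 = 683
{Sutton}: service 745 + fixed 28 = 773
No other subset beats 623.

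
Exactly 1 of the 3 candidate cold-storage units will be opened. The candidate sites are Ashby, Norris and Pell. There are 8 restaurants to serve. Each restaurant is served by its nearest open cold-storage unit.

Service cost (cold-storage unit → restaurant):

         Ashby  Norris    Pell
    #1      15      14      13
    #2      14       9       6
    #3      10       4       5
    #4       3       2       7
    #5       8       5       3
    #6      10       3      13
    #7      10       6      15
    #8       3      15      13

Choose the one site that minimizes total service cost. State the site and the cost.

With exactly 1 open, each restaurant uses its cheapest among the chosen.
{Norris}: #1→Norris 14, #2→Norris 9, #3→Norris 4, #4→Norris 2, #5→Norris 5, #6→Norris 3, #7→Norris 6, #8→Norris 15. Service cost 58.
{Ashby}: service cost 73
{Pell}: service cost 75
Among all 3 size-1 choices, {Norris} is lowest.

Choose Norris only; total service cost 58.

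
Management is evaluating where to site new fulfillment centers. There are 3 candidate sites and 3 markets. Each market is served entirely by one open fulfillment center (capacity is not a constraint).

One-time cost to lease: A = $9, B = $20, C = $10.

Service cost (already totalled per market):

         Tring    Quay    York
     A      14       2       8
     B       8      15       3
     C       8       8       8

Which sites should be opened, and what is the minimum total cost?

Open A only; minimum total cost 33.

For any fixed open set, each market goes to its cheapest open site; total = fixed + service.
{A}: Tring→A 14, Quay→A 2, York→A 8. Service 24; fixed 9; total 33.
{C}: Tring→C 8, Quay→C 8, York→C 8. Service 24; fixed 10; total 34.
{A, C}: Tring→C 8, Quay→A 2, York→A 8. Service 18; fixed 19; total 37.
{A, B, C}: service 13 + fixed 39 = 52
(All 7 nonempty subsets were checked; A only is lowest.)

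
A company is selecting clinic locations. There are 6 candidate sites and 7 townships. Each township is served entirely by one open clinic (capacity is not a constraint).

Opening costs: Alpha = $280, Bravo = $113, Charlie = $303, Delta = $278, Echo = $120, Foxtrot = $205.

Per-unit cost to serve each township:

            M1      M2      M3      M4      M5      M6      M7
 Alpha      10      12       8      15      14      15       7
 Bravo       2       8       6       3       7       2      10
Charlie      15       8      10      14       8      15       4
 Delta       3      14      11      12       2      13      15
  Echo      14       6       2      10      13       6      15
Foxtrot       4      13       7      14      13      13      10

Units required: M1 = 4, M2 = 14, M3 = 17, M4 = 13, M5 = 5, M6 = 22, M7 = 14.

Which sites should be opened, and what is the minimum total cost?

For any fixed open set, each township goes to its cheapest open site; total = fixed + service.
{Bravo}: M1→Bravo 2·4=8, M2→Bravo 8·14=112, M3→Bravo 6·17=102, M4→Bravo 3·13=39, M5→Bravo 7·5=35, M6→Bravo 2·22=44, M7→Bravo 10·14=140. Service 480; fixed 113; total 593.
{Bravo, Echo}: service 384 + fixed 233 = 617
{Bravo, Foxtrot}: M1→Bravo 2·4=8, M2→Bravo 8·14=112, M3→Bravo 6·17=102, M4→Bravo 3·13=39, M5→Bravo 7·5=35, M6→Bravo 2·22=44, M7→Bravo 10·14=140. Service 480; fixed 318; total 798.
{Alpha, Bravo, Charlie, Delta, Echo, Foxtrot}: service 275 + fixed 1299 = 1574
No other subset beats 593.

Open Bravo only; minimum total cost 593.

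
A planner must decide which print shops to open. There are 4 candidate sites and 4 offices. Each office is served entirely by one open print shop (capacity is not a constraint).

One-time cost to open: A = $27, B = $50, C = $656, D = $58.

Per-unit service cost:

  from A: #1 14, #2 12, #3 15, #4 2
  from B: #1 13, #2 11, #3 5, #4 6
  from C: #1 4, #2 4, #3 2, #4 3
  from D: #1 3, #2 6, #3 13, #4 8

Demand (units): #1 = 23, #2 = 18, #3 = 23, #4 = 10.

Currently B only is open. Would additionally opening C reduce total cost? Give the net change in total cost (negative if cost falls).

Current service cost with {B}: 672.
Adding C: each office re-picks its cheapest; new service cost 240, saving 432.
Extra fixed cost: 656. Net change = 656 − 432 = 224.
(Totals: 722 → 946.)

No — net change +224 (cost rises by 224).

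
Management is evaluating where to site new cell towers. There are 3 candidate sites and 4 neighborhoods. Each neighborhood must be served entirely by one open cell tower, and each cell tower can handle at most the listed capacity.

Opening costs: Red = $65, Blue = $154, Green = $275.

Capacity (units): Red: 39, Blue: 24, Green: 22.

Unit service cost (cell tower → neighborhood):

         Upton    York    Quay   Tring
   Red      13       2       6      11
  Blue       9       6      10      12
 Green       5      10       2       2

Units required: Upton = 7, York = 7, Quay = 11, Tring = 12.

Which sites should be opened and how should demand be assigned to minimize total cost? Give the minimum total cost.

Minimum total cost: 368

Open {Red}: Upton→Red 13·7=91, York→Red 2·7=14, Quay→Red 6·11=66, Tring→Red 11·12=132.
Loads: Red carries 37/39. Service 303; fixed 65; total 368.
Next best feasible plan costs 479.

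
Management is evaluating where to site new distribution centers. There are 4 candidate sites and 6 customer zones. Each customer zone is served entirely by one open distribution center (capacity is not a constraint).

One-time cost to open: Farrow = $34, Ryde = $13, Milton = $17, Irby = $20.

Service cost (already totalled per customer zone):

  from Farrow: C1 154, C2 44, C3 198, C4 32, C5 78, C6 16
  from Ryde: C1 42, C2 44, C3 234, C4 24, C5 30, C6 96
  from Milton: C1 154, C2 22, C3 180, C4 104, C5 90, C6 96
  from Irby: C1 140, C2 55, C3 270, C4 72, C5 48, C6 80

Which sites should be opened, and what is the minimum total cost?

For any fixed open set, each customer zone goes to its cheapest open site; total = fixed + service.
{Farrow, Ryde, Milton}: C1→Ryde 42, C2→Milton 22, C3→Milton 180, C4→Ryde 24, C5→Ryde 30, C6→Farrow 16. Service 314; fixed 64; total 378.
{Farrow, Ryde, Milton, Irby}: service 314 + fixed 84 = 398
{Farrow, Ryde}: service 354 + fixed 47 = 401
{Ryde}: C1→Ryde 42, C2→Ryde 44, C3→Ryde 234, C4→Ryde 24, C5→Ryde 30, C6→Ryde 96. Service 470; fixed 13; total 483.
(All 15 nonempty subsets were checked; Farrow, Ryde and Milton is lowest.)

Open Farrow, Ryde and Milton; minimum total cost 378.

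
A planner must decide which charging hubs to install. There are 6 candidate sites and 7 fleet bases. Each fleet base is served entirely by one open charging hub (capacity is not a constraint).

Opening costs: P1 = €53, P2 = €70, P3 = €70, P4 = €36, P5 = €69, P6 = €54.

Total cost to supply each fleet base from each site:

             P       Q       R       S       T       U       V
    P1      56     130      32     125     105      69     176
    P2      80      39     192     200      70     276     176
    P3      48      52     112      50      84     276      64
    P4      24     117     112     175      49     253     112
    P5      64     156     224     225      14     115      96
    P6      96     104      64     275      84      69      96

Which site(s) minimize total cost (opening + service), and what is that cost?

For any fixed open set, each fleet base goes to its cheapest open site; total = fixed + service.
{P1, P3, P4}: P→P4 24, Q→P3 52, R→P1 32, S→P3 50, T→P4 49, U→P1 69, V→P3 64. Service 340; fixed 159; total 499.
{P1, P3, P5}: service 329 + fixed 192 = 521
{P1, P3}: service 399 + fixed 123 = 522
{P1, P2, P3, P4, P5, P6}: service 292 + fixed 352 = 644
No other subset beats 499.

Open P1, P3 and P4; minimum total cost 499.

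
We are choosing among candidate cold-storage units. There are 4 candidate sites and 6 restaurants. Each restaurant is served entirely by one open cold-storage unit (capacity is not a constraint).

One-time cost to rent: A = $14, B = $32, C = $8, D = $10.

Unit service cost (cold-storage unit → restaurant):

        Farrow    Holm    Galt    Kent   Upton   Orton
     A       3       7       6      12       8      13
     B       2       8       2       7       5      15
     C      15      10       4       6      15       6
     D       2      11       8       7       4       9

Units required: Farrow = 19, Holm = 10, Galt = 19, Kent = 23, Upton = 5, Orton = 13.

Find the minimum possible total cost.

For any fixed open set, each restaurant goes to its cheapest open site; total = fixed + service.
{B, C}: Farrow→B 2·19=38, Holm→B 8·10=80, Galt→B 2·19=38, Kent→C 6·23=138, Upton→B 5·5=25, Orton→C 6·13=78. Service 397; fixed 40; total 437.
{A, B, C}: service 387 + fixed 54 = 441
{B, C, D}: service 392 + fixed 50 = 442
{A, B, C, D}: service 382 + fixed 64 = 446
No other subset beats 437.

Minimum total cost: 437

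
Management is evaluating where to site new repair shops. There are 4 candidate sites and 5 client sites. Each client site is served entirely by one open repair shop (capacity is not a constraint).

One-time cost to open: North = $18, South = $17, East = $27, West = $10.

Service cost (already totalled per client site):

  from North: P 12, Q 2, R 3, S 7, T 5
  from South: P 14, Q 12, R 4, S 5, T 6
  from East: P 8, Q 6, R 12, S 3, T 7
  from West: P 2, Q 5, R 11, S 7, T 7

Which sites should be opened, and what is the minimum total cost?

For any fixed open set, each client site goes to its cheapest open site; total = fixed + service.
{West}: P→West 2, Q→West 5, R→West 11, S→West 7, T→West 7. Service 32; fixed 10; total 42.
{North}: service 29 + fixed 18 = 47
{North, West}: P→West 2, Q→North 2, R→North 3, S→North 7, T→North 5. Service 19; fixed 28; total 47.
{North, South, East, West}: service 15 + fixed 72 = 87
No other subset beats 42.

Open West only; minimum total cost 42.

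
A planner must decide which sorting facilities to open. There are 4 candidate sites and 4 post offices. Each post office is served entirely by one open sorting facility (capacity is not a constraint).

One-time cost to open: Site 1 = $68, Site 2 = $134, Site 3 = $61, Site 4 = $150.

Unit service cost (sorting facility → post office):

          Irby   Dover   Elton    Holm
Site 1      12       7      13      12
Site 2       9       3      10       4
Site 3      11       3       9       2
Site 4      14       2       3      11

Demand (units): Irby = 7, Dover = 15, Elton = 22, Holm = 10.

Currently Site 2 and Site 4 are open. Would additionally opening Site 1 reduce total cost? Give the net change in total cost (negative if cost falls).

No — net change +68 (cost rises by 68).

Current service cost with {Site 2, Site 4}: 199.
Adding Site 1: each post office re-picks its cheapest; new service cost 199, saving 0.
Extra fixed cost: 68. Net change = 68 − 0 = 68.
(Totals: 483 → 551.)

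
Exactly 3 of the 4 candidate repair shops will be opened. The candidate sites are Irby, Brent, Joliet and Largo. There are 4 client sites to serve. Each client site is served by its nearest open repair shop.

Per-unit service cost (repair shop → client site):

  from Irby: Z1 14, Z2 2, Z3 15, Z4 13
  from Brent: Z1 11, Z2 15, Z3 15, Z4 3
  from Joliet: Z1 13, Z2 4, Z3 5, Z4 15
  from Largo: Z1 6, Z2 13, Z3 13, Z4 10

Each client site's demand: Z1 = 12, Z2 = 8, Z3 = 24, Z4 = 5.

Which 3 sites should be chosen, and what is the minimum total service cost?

With exactly 3 open, each client site uses its cheapest among the chosen.
{Brent, Joliet, Largo}: Z1→Largo 6·12=72, Z2→Joliet 4·8=32, Z3→Joliet 5·24=120, Z4→Brent 3·5=15. Service cost 239.
{Irby, Joliet, Largo}: service cost 258
{Irby, Brent, Joliet}: service cost 283
Among all 4 size-3 choices, {Brent, Joliet, Largo} is lowest.

Choose Brent, Joliet and Largo; total service cost 239.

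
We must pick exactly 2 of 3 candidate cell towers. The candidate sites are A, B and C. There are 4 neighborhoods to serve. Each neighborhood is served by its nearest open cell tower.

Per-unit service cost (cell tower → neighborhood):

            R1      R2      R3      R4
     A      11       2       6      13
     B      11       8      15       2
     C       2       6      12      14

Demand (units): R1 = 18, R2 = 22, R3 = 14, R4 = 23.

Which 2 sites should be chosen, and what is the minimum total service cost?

With exactly 2 open, each neighborhood uses its cheapest among the chosen.
{A, B}: R1→A 11·18=198, R2→A 2·22=44, R3→A 6·14=84, R4→B 2·23=46. Service cost 372.
{B, C}: service cost 382
{A, C}: service cost 463
Among all 3 size-2 choices, {A, B} is lowest.

Choose A and B; total service cost 372.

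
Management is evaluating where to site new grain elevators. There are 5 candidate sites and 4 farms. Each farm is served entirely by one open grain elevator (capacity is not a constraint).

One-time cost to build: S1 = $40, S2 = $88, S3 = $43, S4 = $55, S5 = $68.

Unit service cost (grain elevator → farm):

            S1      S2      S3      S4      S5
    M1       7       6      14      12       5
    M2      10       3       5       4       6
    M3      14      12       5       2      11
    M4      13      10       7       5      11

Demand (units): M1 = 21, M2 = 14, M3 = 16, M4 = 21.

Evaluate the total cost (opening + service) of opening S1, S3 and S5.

Total cost: 553

Each farm is assigned to its cheapest site among the open ones.
{S1, S3, S5}: M1→S5 5·21=105, M2→S3 5·14=70, M3→S3 5·16=80, M4→S3 7·21=147. Service 402; fixed 151; total 553.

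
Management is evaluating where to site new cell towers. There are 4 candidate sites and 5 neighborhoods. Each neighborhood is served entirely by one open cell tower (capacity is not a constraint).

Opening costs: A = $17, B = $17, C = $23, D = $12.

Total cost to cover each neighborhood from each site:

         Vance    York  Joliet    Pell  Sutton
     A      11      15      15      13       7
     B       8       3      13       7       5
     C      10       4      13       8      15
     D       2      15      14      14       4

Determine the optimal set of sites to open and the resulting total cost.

For any fixed open set, each neighborhood goes to its cheapest open site; total = fixed + service.
{B}: Vance→B 8, York→B 3, Joliet→B 13, Pell→B 7, Sutton→B 5. Service 36; fixed 17; total 53.
{B, D}: service 29 + fixed 29 = 58
{D}: Vance→D 2, York→D 15, Joliet→D 14, Pell→D 14, Sutton→D 4. Service 49; fixed 12; total 61.
{A, B, C, D}: service 29 + fixed 69 = 98
No other subset beats 53.

Open B only; minimum total cost 53.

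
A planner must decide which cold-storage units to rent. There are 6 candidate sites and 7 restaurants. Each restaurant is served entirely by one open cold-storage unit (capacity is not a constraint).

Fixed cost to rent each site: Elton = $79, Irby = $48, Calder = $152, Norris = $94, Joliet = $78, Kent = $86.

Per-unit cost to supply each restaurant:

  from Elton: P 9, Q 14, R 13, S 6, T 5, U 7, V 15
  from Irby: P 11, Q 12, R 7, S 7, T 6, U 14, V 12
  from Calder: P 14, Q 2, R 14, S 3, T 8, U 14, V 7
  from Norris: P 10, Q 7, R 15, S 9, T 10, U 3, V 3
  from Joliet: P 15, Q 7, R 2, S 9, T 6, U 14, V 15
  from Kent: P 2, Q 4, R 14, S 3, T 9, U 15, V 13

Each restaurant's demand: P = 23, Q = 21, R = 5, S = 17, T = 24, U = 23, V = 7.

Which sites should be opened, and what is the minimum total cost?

Open Irby, Norris and Kent; minimum total cost 678.

For any fixed open set, each restaurant goes to its cheapest open site; total = fixed + service.
{Irby, Norris, Kent}: P→Kent 2·23=46, Q→Kent 4·21=84, R→Irby 7·5=35, S→Kent 3·17=51, T→Irby 6·24=144, U→Norris 3·23=69, V→Norris 3·7=21. Service 450; fixed 228; total 678.
{Norris, Joliet, Kent}: service 425 + fixed 258 = 683
{Elton, Norris, Kent}: service 456 + fixed 259 = 715
{Elton, Irby, Calder, Norris, Joliet, Kent}: P→Kent 2·23=46, Q→Calder 2·21=42, R→Joliet 2·5=10, S→Calder 3·17=51, T→Elton 5·24=120, U→Norris 3·23=69, V→Norris 3·7=21. Service 359; fixed 537; total 896.
No other subset beats 678.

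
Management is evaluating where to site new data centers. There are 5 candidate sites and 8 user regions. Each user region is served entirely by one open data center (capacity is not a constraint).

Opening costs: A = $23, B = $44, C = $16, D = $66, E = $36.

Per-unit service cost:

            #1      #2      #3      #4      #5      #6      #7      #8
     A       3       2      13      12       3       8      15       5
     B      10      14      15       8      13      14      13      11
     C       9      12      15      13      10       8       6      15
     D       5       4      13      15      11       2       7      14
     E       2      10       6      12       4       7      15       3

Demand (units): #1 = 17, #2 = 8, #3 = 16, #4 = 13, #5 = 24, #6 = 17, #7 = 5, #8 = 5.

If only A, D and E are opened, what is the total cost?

Each user region is assigned to its cheapest site among the open ones.
{A, D, E}: #1→E 2·17=34, #2→A 2·8=16, #3→E 6·16=96, #4→A 12·13=156, #5→A 3·24=72, #6→D 2·17=34, #7→D 7·5=35, #8→E 3·5=15. Service 458; fixed 125; total 583.

Total cost: 583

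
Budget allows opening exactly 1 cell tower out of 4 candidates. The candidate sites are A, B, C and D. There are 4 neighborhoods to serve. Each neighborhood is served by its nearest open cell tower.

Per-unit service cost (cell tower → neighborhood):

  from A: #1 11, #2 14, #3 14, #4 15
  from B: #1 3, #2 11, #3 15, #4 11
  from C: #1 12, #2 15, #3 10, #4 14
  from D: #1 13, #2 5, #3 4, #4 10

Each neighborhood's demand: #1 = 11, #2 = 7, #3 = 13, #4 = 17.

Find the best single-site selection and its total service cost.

Choose D only; total service cost 400.

With exactly 1 open, each neighborhood uses its cheapest among the chosen.
{D}: #1→D 13·11=143, #2→D 5·7=35, #3→D 4·13=52, #4→D 10·17=170. Service cost 400.
{B}: service cost 492
{C}: service cost 605
Among all 4 size-1 choices, {D} is lowest.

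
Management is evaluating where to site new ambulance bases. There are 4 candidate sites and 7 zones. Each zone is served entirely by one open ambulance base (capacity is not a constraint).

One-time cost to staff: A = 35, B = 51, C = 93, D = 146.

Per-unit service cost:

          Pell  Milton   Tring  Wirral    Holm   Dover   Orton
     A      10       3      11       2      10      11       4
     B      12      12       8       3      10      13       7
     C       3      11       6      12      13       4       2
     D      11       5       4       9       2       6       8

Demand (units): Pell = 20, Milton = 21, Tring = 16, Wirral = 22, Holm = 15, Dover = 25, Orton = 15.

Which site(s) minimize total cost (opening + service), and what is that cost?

Open A, C and D; minimum total cost 665.

For any fixed open set, each zone goes to its cheapest open site; total = fixed + service.
{A, C, D}: Pell→C 3·20=60, Milton→A 3·21=63, Tring→D 4·16=64, Wirral→A 2·22=44, Holm→D 2·15=30, Dover→C 4·25=100, Orton→C 2·15=30. Service 391; fixed 274; total 665.
{A, C}: service 543 + fixed 128 = 671
{A, B, C, D}: Pell→C 3·20=60, Milton→A 3·21=63, Tring→D 4·16=64, Wirral→A 2·22=44, Holm→D 2·15=30, Dover→C 4·25=100, Orton→C 2·15=30. Service 391; fixed 325; total 716.
{A}: Pell→A 10·20=200, Milton→A 3·21=63, Tring→A 11·16=176, Wirral→A 2·22=44, Holm→A 10·15=150, Dover→A 11·25=275, Orton→A 4·15=60. Service 968; fixed 35; total 1003.
No other subset beats 665.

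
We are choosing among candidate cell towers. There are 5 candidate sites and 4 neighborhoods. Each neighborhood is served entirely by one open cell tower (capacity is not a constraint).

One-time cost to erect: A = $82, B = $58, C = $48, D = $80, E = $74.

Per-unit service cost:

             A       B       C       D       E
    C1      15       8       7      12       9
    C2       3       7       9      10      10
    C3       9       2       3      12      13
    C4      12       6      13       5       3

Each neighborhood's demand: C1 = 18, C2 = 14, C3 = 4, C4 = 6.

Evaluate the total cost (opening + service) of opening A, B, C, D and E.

Total cost: 536

Each neighborhood is assigned to its cheapest site among the open ones.
{A, B, C, D, E}: C1→C 7·18=126, C2→A 3·14=42, C3→B 2·4=8, C4→E 3·6=18. Service 194; fixed 342; total 536.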